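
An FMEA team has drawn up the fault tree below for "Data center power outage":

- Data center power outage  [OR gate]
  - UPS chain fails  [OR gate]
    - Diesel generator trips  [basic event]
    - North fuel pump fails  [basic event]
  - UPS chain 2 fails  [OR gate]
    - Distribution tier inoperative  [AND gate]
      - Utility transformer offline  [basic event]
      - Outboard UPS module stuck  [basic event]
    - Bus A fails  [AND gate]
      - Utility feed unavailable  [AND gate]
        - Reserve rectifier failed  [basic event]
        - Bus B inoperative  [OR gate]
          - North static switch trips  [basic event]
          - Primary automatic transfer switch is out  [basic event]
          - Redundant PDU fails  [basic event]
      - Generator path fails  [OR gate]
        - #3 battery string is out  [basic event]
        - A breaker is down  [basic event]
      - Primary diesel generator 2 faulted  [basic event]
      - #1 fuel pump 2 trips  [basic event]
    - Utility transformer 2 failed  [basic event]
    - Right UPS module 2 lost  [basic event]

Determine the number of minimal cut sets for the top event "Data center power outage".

11

UPS chain fails [OR]: union of children's cut sets → 2 cut set(s).
Distribution tier inoperative [AND]: one cut set from each child combined → 1 × 1 = 1 cut set(s).
Bus B inoperative [OR]: union of children's cut sets → 3 cut set(s).
Utility feed unavailable [AND]: one cut set from each child combined → 1 × 3 = 3 cut set(s).
Generator path fails [OR]: union of children's cut sets → 2 cut set(s).
Bus A fails [AND]: one cut set from each child combined → 3 × 2 × 1 × 1 = 6 cut set(s).
UPS chain 2 fails [OR]: union of children's cut sets → 9 cut set(s).
Data center power outage [OR]: union of children's cut sets → 11 cut set(s).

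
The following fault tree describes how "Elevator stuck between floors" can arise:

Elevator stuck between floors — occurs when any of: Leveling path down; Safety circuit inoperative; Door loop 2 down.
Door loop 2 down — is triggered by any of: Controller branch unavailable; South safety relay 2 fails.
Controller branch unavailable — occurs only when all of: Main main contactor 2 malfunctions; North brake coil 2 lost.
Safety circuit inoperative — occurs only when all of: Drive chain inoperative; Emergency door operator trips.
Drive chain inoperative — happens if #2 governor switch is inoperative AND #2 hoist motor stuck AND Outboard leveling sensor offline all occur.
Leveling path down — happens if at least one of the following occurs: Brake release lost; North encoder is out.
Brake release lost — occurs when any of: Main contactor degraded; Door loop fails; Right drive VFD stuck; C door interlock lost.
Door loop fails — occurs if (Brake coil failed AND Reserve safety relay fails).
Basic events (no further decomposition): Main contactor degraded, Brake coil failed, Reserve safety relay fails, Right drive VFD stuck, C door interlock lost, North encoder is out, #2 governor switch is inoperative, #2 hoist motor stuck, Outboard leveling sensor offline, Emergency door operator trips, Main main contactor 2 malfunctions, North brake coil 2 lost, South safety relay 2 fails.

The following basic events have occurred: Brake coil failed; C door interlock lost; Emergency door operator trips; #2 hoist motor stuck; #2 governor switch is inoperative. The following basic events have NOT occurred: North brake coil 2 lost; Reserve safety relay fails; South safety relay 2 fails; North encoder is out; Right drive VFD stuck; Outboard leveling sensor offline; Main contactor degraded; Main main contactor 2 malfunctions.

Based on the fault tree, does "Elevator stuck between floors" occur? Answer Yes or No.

Door loop fails [AND]: Brake coil failed=occurs, Reserve safety relay fails=not → not all inputs occur → does not occur.
Brake release lost [OR]: Main contactor degraded=not, Door loop fails=not, Right drive VFD stuck=not, C door interlock lost=occurs → at least one input occurs → occurs.
Leveling path down [OR]: Brake release lost=occurs, North encoder is out=not → at least one input occurs → occurs.
Drive chain inoperative [AND]: #2 governor switch is inoperative=occurs, #2 hoist motor stuck=occurs, Outboard leveling sensor offline=not → not all inputs occur → does not occur.
Safety circuit inoperative [AND]: Drive chain inoperative=not, Emergency door operator trips=occurs → not all inputs occur → does not occur.
Controller branch unavailable [AND]: Main main contactor 2 malfunctions=not, North brake coil 2 lost=not → not all inputs occur → does not occur.
Door loop 2 down [OR]: Controller branch unavailable=not, South safety relay 2 fails=not → no input occurs → does not occur.
Elevator stuck between floors [OR]: Leveling path down=occurs, Safety circuit inoperative=not, Door loop 2 down=not → at least one input occurs → occurs.

Yes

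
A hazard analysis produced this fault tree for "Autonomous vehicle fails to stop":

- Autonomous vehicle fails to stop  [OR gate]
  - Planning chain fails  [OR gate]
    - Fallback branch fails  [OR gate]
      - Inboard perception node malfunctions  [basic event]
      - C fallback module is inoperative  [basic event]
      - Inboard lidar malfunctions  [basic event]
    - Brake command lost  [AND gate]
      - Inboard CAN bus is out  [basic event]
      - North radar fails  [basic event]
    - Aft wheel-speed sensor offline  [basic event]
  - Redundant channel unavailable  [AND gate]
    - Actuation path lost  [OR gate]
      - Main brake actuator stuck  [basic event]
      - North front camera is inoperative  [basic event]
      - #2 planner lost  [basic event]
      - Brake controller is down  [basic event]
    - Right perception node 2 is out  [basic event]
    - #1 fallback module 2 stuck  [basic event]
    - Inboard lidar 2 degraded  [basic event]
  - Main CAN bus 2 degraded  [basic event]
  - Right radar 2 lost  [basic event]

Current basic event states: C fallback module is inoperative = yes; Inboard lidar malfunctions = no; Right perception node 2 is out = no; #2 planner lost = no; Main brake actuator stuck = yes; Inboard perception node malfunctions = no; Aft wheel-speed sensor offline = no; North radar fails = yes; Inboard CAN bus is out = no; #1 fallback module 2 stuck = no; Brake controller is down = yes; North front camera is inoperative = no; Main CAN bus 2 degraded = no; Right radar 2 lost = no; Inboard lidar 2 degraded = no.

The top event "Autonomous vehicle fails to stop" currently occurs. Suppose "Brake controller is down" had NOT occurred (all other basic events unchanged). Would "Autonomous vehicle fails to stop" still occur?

Counterfactual: set "Brake controller is down" to not occurred.
Fallback branch fails [OR]: Inboard perception node malfunctions=not, C fallback module is inoperative=occurs, Inboard lidar malfunctions=not → at least one input occurs → occurs.
Brake command lost [AND]: Inboard CAN bus is out=not, North radar fails=occurs → not all inputs occur → does not occur.
Planning chain fails [OR]: Fallback branch fails=occurs, Brake command lost=not, Aft wheel-speed sensor offline=not → at least one input occurs → occurs.
Actuation path lost [OR]: Main brake actuator stuck=occurs, North front camera is inoperative=not, #2 planner lost=not, Brake controller is down=not → at least one input occurs → occurs.
Redundant channel unavailable [AND]: Actuation path lost=occurs, Right perception node 2 is out=not, #1 fallback module 2 stuck=not, Inboard lidar 2 degraded=not → not all inputs occur → does not occur.
Autonomous vehicle fails to stop [OR]: Planning chain fails=occurs, Redundant channel unavailable=not, Main CAN bus 2 degraded=not, Right radar 2 lost=not → at least one input occurs → occurs.

Yes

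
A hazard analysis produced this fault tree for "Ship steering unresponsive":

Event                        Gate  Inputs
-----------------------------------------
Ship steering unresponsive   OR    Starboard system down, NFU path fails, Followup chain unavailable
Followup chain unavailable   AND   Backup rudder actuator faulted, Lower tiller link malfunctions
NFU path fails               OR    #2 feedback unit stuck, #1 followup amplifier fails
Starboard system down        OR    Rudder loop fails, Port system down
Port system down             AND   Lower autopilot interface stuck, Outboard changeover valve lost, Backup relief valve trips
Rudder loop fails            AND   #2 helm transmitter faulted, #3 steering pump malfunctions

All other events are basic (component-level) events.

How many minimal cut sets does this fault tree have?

5

Rudder loop fails [AND]: one cut set from each child combined → 1 × 1 = 1 cut set(s).
Port system down [AND]: one cut set from each child combined → 1 × 1 × 1 = 1 cut set(s).
Starboard system down [OR]: union of children's cut sets → 2 cut set(s).
NFU path fails [OR]: union of children's cut sets → 2 cut set(s).
Followup chain unavailable [AND]: one cut set from each child combined → 1 × 1 = 1 cut set(s).
Ship steering unresponsive [OR]: union of children's cut sets → 5 cut set(s).
Minimal cut sets: {#2 helm transmitter faulted, #3 steering pump malfunctions}; {Backup relief valve trips, Lower autopilot interface stuck, Outboard changeover valve lost}; {#2 feedback unit stuck}; {#1 followup amplifier fails}; {Backup rudder actuator faulted, Lower tiller link malfunctions}.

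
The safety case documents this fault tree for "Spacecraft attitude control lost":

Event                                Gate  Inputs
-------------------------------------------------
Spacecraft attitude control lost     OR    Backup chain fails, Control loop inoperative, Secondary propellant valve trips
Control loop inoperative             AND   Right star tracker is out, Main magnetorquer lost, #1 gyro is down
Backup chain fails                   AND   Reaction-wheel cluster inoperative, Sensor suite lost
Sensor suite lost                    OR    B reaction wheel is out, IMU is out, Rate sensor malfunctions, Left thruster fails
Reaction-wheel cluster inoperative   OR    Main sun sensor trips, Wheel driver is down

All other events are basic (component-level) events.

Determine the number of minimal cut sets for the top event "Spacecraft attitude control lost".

Reaction-wheel cluster inoperative [OR]: union of children's cut sets → 2 cut set(s).
Sensor suite lost [OR]: union of children's cut sets → 4 cut set(s).
Backup chain fails [AND]: one cut set from each child combined → 2 × 4 = 8 cut set(s).
Control loop inoperative [AND]: one cut set from each child combined → 1 × 1 × 1 = 1 cut set(s).
Spacecraft attitude control lost [OR]: union of children's cut sets → 10 cut set(s).
Minimal cut sets: {B reaction wheel is out, Main sun sensor trips}; {IMU is out, Main sun sensor trips}; {Main sun sensor trips, Rate sensor malfunctions}; {Left thruster fails, Main sun sensor trips}; {B reaction wheel is out, Wheel driver is down}; {IMU is out, Wheel driver is down}; {Rate sensor malfunctions, Wheel driver is down}; {Left thruster fails, Wheel driver is down}; {#1 gyro is down, Main magnetorquer lost, Right star tracker is out}; {Secondary propellant valve trips}.

10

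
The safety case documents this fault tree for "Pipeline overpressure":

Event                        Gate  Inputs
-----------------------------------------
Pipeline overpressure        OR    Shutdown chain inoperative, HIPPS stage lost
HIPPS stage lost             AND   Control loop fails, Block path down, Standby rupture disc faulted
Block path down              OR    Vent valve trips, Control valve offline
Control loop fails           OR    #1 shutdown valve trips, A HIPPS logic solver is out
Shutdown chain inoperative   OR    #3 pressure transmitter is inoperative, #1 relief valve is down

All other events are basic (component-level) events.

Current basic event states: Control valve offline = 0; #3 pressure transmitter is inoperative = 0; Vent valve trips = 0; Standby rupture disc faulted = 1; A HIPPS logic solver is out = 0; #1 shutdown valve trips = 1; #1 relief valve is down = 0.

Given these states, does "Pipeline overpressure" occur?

No

Shutdown chain inoperative [OR]: #3 pressure transmitter is inoperative=not, #1 relief valve is down=not → no input occurs → does not occur.
Control loop fails [OR]: #1 shutdown valve trips=occurs, A HIPPS logic solver is out=not → at least one input occurs → occurs.
Block path down [OR]: Vent valve trips=not, Control valve offline=not → no input occurs → does not occur.
HIPPS stage lost [AND]: Control loop fails=occurs, Block path down=not, Standby rupture disc faulted=occurs → not all inputs occur → does not occur.
Pipeline overpressure [OR]: Shutdown chain inoperative=not, HIPPS stage lost=not → no input occurs → does not occur.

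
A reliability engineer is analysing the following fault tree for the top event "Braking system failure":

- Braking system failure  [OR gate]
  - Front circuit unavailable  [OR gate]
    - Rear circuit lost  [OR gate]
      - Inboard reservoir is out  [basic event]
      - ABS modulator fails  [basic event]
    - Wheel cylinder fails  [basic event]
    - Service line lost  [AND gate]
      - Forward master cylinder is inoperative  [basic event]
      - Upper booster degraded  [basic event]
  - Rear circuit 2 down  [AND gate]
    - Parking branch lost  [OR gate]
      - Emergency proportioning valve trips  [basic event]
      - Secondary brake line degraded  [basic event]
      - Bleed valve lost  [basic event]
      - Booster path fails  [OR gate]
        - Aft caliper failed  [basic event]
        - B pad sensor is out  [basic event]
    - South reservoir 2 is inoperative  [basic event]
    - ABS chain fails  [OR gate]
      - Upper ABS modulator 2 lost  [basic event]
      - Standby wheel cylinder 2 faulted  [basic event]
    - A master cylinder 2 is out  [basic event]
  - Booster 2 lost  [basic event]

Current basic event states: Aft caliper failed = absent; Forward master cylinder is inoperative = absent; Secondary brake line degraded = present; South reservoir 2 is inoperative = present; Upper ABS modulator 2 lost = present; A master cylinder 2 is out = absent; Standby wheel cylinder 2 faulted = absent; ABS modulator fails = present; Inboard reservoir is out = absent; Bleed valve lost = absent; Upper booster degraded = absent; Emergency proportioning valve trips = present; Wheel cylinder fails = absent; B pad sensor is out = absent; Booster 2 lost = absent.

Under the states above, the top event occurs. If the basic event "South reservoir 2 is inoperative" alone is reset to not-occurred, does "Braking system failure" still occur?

Counterfactual: set "South reservoir 2 is inoperative" to not occurred.
Rear circuit lost [OR]: Inboard reservoir is out=not, ABS modulator fails=occurs → at least one input occurs → occurs.
Service line lost [AND]: Forward master cylinder is inoperative=not, Upper booster degraded=not → not all inputs occur → does not occur.
Front circuit unavailable [OR]: Rear circuit lost=occurs, Wheel cylinder fails=not, Service line lost=not → at least one input occurs → occurs.
Booster path fails [OR]: Aft caliper failed=not, B pad sensor is out=not → no input occurs → does not occur.
Parking branch lost [OR]: Emergency proportioning valve trips=occurs, Secondary brake line degraded=occurs, Bleed valve lost=not, Booster path fails=not → at least one input occurs → occurs.
ABS chain fails [OR]: Upper ABS modulator 2 lost=occurs, Standby wheel cylinder 2 faulted=not → at least one input occurs → occurs.
Rear circuit 2 down [AND]: Parking branch lost=occurs, South reservoir 2 is inoperative=not, ABS chain fails=occurs, A master cylinder 2 is out=not → not all inputs occur → does not occur.
Braking system failure [OR]: Front circuit unavailable=occurs, Rear circuit 2 down=not, Booster 2 lost=not → at least one input occurs → occurs.

Yes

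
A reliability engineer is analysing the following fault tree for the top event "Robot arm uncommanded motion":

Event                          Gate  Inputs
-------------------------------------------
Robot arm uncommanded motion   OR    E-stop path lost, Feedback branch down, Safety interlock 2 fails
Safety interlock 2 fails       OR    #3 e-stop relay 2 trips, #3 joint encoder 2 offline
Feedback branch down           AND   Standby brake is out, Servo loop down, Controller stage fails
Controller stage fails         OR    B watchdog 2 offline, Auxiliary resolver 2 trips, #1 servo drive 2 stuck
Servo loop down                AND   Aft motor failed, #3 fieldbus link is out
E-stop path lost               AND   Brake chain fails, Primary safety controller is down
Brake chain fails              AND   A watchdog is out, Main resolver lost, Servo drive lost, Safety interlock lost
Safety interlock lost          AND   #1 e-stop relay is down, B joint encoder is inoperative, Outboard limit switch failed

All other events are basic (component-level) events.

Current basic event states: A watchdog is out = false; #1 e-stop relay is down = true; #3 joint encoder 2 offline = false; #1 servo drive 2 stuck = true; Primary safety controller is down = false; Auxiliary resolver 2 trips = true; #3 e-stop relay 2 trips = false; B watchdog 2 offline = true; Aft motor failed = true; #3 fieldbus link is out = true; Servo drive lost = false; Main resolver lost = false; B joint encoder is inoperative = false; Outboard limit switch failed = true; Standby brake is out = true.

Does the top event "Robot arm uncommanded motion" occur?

Safety interlock lost [AND]: #1 e-stop relay is down=occurs, B joint encoder is inoperative=not, Outboard limit switch failed=occurs → not all inputs occur → does not occur.
Brake chain fails [AND]: A watchdog is out=not, Main resolver lost=not, Servo drive lost=not, Safety interlock lost=not → not all inputs occur → does not occur.
E-stop path lost [AND]: Brake chain fails=not, Primary safety controller is down=not → not all inputs occur → does not occur.
Servo loop down [AND]: Aft motor failed=occurs, #3 fieldbus link is out=occurs → all inputs occur → occurs.
Controller stage fails [OR]: B watchdog 2 offline=occurs, Auxiliary resolver 2 trips=occurs, #1 servo drive 2 stuck=occurs → at least one input occurs → occurs.
Feedback branch down [AND]: Standby brake is out=occurs, Servo loop down=occurs, Controller stage fails=occurs → all inputs occur → occurs.
Safety interlock 2 fails [OR]: #3 e-stop relay 2 trips=not, #3 joint encoder 2 offline=not → no input occurs → does not occur.
Robot arm uncommanded motion [OR]: E-stop path lost=not, Feedback branch down=occurs, Safety interlock 2 fails=not → at least one input occurs → occurs.

Yes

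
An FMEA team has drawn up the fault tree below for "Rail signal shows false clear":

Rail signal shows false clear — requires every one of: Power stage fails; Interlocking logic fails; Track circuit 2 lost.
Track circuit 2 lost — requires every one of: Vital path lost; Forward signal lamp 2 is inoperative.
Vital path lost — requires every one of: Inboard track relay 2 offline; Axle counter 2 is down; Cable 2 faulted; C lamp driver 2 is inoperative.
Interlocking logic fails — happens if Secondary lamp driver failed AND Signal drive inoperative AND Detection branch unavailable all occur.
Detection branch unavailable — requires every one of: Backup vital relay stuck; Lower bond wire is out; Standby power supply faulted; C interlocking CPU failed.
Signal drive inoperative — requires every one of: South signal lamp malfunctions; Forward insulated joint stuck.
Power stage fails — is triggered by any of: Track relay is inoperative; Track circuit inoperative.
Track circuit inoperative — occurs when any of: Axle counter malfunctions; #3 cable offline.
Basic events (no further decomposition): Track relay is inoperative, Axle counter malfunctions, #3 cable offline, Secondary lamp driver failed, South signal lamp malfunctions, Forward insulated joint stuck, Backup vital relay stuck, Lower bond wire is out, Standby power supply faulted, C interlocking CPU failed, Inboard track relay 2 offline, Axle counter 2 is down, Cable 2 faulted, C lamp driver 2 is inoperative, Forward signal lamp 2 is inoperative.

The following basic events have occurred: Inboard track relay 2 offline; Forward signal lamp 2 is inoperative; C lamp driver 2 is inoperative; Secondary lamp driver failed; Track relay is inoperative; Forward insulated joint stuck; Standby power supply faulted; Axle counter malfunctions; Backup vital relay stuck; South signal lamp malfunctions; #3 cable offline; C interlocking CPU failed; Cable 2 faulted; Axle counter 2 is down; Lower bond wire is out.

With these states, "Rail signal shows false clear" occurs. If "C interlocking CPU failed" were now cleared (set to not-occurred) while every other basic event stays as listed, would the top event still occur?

Counterfactual: set "C interlocking CPU failed" to not occurred.
Track circuit inoperative [OR]: Axle counter malfunctions=occurs, #3 cable offline=occurs → at least one input occurs → occurs.
Power stage fails [OR]: Track relay is inoperative=occurs, Track circuit inoperative=occurs → at least one input occurs → occurs.
Signal drive inoperative [AND]: South signal lamp malfunctions=occurs, Forward insulated joint stuck=occurs → all inputs occur → occurs.
Detection branch unavailable [AND]: Backup vital relay stuck=occurs, Lower bond wire is out=occurs, Standby power supply faulted=occurs, C interlocking CPU failed=not → not all inputs occur → does not occur.
Interlocking logic fails [AND]: Secondary lamp driver failed=occurs, Signal drive inoperative=occurs, Detection branch unavailable=not → not all inputs occur → does not occur.
Vital path lost [AND]: Inboard track relay 2 offline=occurs, Axle counter 2 is down=occurs, Cable 2 faulted=occurs, C lamp driver 2 is inoperative=occurs → all inputs occur → occurs.
Track circuit 2 lost [AND]: Vital path lost=occurs, Forward signal lamp 2 is inoperative=occurs → all inputs occur → occurs.
Rail signal shows false clear [AND]: Power stage fails=occurs, Interlocking logic fails=not, Track circuit 2 lost=occurs → not all inputs occur → does not occur.

No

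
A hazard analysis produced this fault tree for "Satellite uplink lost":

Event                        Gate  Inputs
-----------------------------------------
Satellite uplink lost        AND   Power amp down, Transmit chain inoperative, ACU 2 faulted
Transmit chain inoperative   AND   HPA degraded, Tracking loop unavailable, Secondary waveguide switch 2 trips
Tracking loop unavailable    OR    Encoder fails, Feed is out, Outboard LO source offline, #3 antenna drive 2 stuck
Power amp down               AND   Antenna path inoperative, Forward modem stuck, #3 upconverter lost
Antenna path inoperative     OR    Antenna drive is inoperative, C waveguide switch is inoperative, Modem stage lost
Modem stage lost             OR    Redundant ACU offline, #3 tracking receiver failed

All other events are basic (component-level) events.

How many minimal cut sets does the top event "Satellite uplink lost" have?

16

Modem stage lost [OR]: union of children's cut sets → 2 cut set(s).
Antenna path inoperative [OR]: union of children's cut sets → 4 cut set(s).
Power amp down [AND]: one cut set from each child combined → 4 × 1 × 1 = 4 cut set(s).
Tracking loop unavailable [OR]: union of children's cut sets → 4 cut set(s).
Transmit chain inoperative [AND]: one cut set from each child combined → 1 × 4 × 1 = 4 cut set(s).
Satellite uplink lost [AND]: one cut set from each child combined → 4 × 4 × 1 = 16 cut set(s).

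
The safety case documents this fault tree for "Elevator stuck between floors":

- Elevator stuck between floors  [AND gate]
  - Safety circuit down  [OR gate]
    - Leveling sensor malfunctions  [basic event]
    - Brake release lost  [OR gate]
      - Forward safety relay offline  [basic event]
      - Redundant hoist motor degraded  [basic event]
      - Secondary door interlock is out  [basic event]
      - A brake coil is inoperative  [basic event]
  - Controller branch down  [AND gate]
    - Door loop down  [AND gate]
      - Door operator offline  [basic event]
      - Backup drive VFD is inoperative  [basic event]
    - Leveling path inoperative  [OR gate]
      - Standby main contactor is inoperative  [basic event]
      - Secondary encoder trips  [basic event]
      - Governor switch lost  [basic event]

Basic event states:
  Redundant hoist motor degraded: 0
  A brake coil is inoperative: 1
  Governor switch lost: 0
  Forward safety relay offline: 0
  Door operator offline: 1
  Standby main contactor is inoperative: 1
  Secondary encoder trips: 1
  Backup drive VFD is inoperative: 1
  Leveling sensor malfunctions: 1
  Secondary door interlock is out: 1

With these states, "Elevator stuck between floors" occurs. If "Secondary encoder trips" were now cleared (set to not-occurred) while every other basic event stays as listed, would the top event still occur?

Yes

Counterfactual: set "Secondary encoder trips" to not occurred.
Brake release lost [OR]: Forward safety relay offline=not, Redundant hoist motor degraded=not, Secondary door interlock is out=occurs, A brake coil is inoperative=occurs → at least one input occurs → occurs.
Safety circuit down [OR]: Leveling sensor malfunctions=occurs, Brake release lost=occurs → at least one input occurs → occurs.
Door loop down [AND]: Door operator offline=occurs, Backup drive VFD is inoperative=occurs → all inputs occur → occurs.
Leveling path inoperative [OR]: Standby main contactor is inoperative=occurs, Secondary encoder trips=not, Governor switch lost=not → at least one input occurs → occurs.
Controller branch down [AND]: Door loop down=occurs, Leveling path inoperative=occurs → all inputs occur → occurs.
Elevator stuck between floors [AND]: Safety circuit down=occurs, Controller branch down=occurs → all inputs occur → occurs.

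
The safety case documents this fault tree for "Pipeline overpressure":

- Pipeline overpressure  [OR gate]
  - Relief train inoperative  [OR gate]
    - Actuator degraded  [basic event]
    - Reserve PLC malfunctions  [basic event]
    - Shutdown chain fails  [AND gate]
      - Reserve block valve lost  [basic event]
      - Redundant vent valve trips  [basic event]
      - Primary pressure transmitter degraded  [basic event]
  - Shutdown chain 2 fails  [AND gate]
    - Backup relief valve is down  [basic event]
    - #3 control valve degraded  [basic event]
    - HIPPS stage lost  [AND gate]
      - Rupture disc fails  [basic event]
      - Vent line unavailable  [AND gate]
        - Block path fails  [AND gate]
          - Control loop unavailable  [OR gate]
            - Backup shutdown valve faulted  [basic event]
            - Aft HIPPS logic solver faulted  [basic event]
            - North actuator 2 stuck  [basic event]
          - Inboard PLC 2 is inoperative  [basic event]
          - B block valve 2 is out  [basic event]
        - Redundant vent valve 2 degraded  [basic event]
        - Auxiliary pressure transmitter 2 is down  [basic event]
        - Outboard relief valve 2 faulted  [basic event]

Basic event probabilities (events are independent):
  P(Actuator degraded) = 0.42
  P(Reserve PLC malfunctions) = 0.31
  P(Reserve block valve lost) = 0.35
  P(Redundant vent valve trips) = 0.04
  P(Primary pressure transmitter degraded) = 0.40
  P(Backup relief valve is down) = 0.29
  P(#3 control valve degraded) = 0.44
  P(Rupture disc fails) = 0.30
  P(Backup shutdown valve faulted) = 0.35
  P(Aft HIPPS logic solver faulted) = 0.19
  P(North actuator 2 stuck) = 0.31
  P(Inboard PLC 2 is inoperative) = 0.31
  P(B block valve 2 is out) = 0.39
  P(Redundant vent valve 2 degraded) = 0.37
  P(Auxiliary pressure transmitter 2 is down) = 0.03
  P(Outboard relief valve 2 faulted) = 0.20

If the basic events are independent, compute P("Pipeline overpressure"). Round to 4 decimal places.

P(Shutdown chain fails) [AND] = 0.35 × 0.04 × 0.40 = 0.005600
P(Relief train inoperative) [OR] = 1 − (1−0.42) × (1−0.31) × (1−0.005600) = 0.602041
P(Control loop unavailable) [OR] = 1 − (1−0.35) × (1−0.19) × (1−0.31) = 0.636715
P(Block path fails) [AND] = 0.636715 × 0.31 × 0.39 = 0.076979
P(Vent line unavailable) [AND] = 0.076979 × 0.37 × 0.03 × 0.20 = 0.000171
P(HIPPS stage lost) [AND] = 0.30 × 0.000171 = 0.000051
P(Shutdown chain 2 fails) [AND] = 0.29 × 0.44 × 0.000051 = 0.000007
P(Pipeline overpressure) [OR] = 1 − (1−0.602041) × (1−0.000007) = 0.602044
Rounded to 4 decimal places: P(Pipeline overpressure) ≈ 0.6020.

0.6020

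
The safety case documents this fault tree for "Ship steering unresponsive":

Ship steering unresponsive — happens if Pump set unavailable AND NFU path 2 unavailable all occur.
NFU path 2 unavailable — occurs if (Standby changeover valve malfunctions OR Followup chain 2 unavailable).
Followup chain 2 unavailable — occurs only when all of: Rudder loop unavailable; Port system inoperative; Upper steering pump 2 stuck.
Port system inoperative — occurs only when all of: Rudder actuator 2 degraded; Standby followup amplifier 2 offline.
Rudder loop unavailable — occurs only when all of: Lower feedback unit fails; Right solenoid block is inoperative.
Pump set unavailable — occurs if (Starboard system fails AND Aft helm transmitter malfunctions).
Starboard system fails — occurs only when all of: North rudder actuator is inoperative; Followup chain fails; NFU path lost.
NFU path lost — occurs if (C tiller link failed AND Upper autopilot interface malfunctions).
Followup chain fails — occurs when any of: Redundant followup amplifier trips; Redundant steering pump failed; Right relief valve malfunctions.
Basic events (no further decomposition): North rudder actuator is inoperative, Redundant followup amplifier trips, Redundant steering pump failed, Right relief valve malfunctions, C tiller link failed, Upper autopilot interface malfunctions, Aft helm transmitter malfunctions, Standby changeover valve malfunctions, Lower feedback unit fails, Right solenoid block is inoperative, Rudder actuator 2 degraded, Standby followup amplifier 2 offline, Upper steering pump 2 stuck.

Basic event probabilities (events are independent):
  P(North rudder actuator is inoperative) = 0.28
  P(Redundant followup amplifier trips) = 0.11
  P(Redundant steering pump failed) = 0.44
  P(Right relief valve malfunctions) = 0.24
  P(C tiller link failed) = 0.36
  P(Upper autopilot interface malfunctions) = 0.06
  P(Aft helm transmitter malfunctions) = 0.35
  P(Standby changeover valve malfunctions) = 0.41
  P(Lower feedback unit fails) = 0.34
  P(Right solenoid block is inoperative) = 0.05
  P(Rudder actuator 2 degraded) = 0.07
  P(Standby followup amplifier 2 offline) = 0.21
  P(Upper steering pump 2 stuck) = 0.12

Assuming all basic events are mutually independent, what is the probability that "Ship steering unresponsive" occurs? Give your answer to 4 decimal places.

0.0005

P(Followup chain fails) [OR] = 1 − (1−0.11) × (1−0.44) × (1−0.24) = 0.621216
P(NFU path lost) [AND] = 0.36 × 0.06 = 0.021600
P(Starboard system fails) [AND] = 0.28 × 0.621216 × 0.021600 = 0.003757
P(Pump set unavailable) [AND] = 0.003757 × 0.35 = 0.001315
P(Rudder loop unavailable) [AND] = 0.34 × 0.05 = 0.017000
P(Port system inoperative) [AND] = 0.07 × 0.21 = 0.014700
P(Followup chain 2 unavailable) [AND] = 0.017000 × 0.014700 × 0.12 = 0.000030
P(NFU path 2 unavailable) [OR] = 1 − (1−0.41) × (1−0.000030) = 0.410018
P(Ship steering unresponsive) [AND] = 0.001315 × 0.410018 = 0.000539
Rounded to 4 decimal places: P(Ship steering unresponsive) ≈ 0.0005.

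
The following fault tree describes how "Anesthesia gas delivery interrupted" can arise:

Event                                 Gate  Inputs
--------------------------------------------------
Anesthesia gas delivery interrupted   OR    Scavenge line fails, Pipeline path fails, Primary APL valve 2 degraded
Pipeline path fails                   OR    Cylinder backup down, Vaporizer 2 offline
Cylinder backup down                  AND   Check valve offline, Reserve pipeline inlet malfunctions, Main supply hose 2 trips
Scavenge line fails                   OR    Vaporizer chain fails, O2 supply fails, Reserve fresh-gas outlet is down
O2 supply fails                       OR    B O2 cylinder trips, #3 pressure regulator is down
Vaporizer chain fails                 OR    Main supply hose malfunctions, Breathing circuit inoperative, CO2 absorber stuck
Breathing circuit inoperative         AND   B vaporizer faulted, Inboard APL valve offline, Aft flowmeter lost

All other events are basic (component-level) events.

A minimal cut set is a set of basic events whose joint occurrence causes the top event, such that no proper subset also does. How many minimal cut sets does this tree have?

9

Breathing circuit inoperative [AND]: one cut set from each child combined → 1 × 1 × 1 = 1 cut set(s).
Vaporizer chain fails [OR]: union of children's cut sets → 3 cut set(s).
O2 supply fails [OR]: union of children's cut sets → 2 cut set(s).
Scavenge line fails [OR]: union of children's cut sets → 6 cut set(s).
Cylinder backup down [AND]: one cut set from each child combined → 1 × 1 × 1 = 1 cut set(s).
Pipeline path fails [OR]: union of children's cut sets → 2 cut set(s).
Anesthesia gas delivery interrupted [OR]: union of children's cut sets → 9 cut set(s).
Minimal cut sets: {Main supply hose malfunctions}; {Aft flowmeter lost, B vaporizer faulted, Inboard APL valve offline}; {CO2 absorber stuck}; {B O2 cylinder trips}; {#3 pressure regulator is down}; {Reserve fresh-gas outlet is down}; {Check valve offline, Main supply hose 2 trips, Reserve pipeline inlet malfunctions}; {Vaporizer 2 offline}; {Primary APL valve 2 degraded}.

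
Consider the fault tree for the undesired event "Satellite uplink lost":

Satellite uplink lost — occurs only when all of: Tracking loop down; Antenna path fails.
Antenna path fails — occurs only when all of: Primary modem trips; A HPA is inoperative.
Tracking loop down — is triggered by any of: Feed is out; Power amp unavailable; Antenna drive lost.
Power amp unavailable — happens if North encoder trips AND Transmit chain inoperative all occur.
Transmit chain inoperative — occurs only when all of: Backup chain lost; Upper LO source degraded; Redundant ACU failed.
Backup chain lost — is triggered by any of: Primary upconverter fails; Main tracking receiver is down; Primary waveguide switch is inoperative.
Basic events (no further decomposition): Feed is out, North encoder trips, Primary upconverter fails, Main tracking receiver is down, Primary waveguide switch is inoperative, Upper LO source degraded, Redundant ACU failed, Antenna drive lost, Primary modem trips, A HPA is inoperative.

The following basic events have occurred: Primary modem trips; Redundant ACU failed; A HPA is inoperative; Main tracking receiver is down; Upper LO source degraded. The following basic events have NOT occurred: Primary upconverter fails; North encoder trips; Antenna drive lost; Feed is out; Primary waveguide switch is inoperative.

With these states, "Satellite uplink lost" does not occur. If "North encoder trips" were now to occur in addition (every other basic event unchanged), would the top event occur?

Yes

Counterfactual: set "North encoder trips" to occurred.
Backup chain lost [OR]: Primary upconverter fails=not, Main tracking receiver is down=occurs, Primary waveguide switch is inoperative=not → at least one input occurs → occurs.
Transmit chain inoperative [AND]: Backup chain lost=occurs, Upper LO source degraded=occurs, Redundant ACU failed=occurs → all inputs occur → occurs.
Power amp unavailable [AND]: North encoder trips=occurs, Transmit chain inoperative=occurs → all inputs occur → occurs.
Tracking loop down [OR]: Feed is out=not, Power amp unavailable=occurs, Antenna drive lost=not → at least one input occurs → occurs.
Antenna path fails [AND]: Primary modem trips=occurs, A HPA is inoperative=occurs → all inputs occur → occurs.
Satellite uplink lost [AND]: Tracking loop down=occurs, Antenna path fails=occurs → all inputs occur → occurs.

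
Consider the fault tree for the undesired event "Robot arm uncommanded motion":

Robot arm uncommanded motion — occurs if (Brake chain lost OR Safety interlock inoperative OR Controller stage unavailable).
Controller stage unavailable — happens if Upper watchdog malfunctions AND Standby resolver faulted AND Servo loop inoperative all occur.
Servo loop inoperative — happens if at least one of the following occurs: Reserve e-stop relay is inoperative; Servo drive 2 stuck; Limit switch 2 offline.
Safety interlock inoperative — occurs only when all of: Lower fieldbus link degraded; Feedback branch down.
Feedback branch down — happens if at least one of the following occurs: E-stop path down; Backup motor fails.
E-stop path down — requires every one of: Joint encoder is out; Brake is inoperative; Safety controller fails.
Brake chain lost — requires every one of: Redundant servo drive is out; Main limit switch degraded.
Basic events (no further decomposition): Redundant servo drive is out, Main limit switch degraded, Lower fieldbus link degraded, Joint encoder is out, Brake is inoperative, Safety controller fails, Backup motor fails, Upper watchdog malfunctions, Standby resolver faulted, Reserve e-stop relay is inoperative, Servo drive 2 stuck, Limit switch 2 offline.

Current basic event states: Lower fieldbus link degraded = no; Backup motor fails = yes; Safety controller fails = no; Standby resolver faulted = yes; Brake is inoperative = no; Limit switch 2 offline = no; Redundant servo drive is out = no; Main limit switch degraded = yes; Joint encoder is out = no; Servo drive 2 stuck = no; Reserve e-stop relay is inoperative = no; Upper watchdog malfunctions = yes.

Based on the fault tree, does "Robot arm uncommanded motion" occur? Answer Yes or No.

Brake chain lost [AND]: Redundant servo drive is out=not, Main limit switch degraded=occurs → not all inputs occur → does not occur.
E-stop path down [AND]: Joint encoder is out=not, Brake is inoperative=not, Safety controller fails=not → not all inputs occur → does not occur.
Feedback branch down [OR]: E-stop path down=not, Backup motor fails=occurs → at least one input occurs → occurs.
Safety interlock inoperative [AND]: Lower fieldbus link degraded=not, Feedback branch down=occurs → not all inputs occur → does not occur.
Servo loop inoperative [OR]: Reserve e-stop relay is inoperative=not, Servo drive 2 stuck=not, Limit switch 2 offline=not → no input occurs → does not occur.
Controller stage unavailable [AND]: Upper watchdog malfunctions=occurs, Standby resolver faulted=occurs, Servo loop inoperative=not → not all inputs occur → does not occur.
Robot arm uncommanded motion [OR]: Brake chain lost=not, Safety interlock inoperative=not, Controller stage unavailable=not → no input occurs → does not occur.

No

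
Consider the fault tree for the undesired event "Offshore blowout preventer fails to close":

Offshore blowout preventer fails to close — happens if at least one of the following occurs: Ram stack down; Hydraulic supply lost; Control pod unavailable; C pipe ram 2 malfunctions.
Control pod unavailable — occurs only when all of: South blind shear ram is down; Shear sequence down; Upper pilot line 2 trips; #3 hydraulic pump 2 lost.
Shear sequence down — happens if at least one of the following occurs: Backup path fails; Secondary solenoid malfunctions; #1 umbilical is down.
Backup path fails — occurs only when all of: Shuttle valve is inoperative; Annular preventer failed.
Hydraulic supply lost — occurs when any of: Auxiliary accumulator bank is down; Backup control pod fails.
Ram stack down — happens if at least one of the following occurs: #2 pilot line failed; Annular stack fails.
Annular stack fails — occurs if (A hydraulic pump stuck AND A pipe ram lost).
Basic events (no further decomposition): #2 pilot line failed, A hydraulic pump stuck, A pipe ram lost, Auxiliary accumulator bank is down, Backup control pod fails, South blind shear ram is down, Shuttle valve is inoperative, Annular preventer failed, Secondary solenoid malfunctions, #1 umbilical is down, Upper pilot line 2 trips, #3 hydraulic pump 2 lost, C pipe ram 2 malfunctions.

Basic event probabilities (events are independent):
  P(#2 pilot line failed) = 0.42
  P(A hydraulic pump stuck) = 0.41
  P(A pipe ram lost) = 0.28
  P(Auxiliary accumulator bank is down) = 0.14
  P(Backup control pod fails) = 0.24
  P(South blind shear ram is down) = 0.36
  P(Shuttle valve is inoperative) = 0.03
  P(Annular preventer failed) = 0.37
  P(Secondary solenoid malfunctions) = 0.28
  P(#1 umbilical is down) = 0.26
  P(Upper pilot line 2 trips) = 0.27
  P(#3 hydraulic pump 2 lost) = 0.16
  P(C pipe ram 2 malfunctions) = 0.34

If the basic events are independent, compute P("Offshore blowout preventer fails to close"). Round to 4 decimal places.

P(Annular stack fails) [AND] = 0.41 × 0.28 = 0.114800
P(Ram stack down) [OR] = 1 − (1−0.42) × (1−0.114800) = 0.486584
P(Hydraulic supply lost) [OR] = 1 − (1−0.14) × (1−0.24) = 0.346400
P(Backup path fails) [AND] = 0.03 × 0.37 = 0.011100
P(Shear sequence down) [OR] = 1 − (1−0.011100) × (1−0.28) × (1−0.26) = 0.473114
P(Control pod unavailable) [AND] = 0.36 × 0.473114 × 0.27 × 0.16 = 0.007358
P(Offshore blowout preventer fails to close) [OR] = 1 − (1−0.486584) × (1−0.346400) × (1−0.007358) × (1−0.34) = 0.780154
Rounded to 4 decimal places: P(Offshore blowout preventer fails to close) ≈ 0.7802.

0.7802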